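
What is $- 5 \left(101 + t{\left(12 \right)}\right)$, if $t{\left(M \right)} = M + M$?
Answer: $-625$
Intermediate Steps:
$t{\left(M \right)} = 2 M$
$- 5 \left(101 + t{\left(12 \right)}\right) = - 5 \left(101 + 2 \cdot 12\right) = - 5 \left(101 + 24\right) = \left(-5\right) 125 = -625$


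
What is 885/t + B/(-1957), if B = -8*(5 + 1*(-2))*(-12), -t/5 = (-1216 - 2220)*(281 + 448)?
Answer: -240349561/1633993236 ≈ -0.14709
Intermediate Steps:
t = 12524220 (t = -5*(-1216 - 2220)*(281 + 448) = -(-17180)*729 = -5*(-2504844) = 12524220)
B = 288 (B = -8*(5 - 2)*(-12) = -8*3*(-12) = -24*(-12) = 288)
885/t + B/(-1957) = 885/12524220 + 288/(-1957) = 885*(1/12524220) + 288*(-1/1957) = 59/834948 - 288/1957 = -240349561/1633993236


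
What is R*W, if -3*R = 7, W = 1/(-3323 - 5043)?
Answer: 7/25098 ≈ 0.00027891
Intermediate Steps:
W = -1/8366 (W = 1/(-8366) = -1/8366 ≈ -0.00011953)
R = -7/3 (R = -1/3*7 = -7/3 ≈ -2.3333)
R*W = -7/3*(-1/8366) = 7/25098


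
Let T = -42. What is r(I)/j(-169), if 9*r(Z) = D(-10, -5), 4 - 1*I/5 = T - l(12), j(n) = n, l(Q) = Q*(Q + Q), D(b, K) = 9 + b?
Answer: 1/1521 ≈ 0.00065746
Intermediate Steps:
l(Q) = 2*Q² (l(Q) = Q*(2*Q) = 2*Q²)
I = 1670 (I = 20 - 5*(-42 - 2*12²) = 20 - 5*(-42 - 2*144) = 20 - 5*(-42 - 1*288) = 20 - 5*(-42 - 288) = 20 - 5*(-330) = 20 + 1650 = 1670)
r(Z) = -⅑ (r(Z) = (9 - 10)/9 = (⅑)*(-1) = -⅑)
r(I)/j(-169) = -⅑/(-169) = -⅑*(-1/169) = 1/1521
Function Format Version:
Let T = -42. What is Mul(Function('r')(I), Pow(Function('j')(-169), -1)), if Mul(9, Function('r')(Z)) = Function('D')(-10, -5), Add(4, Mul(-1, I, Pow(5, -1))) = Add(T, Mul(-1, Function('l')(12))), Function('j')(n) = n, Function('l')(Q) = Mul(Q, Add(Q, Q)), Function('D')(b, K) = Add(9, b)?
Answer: Rational(1, 1521) ≈ 0.00065746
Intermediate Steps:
Function('l')(Q) = Mul(2, Pow(Q, 2)) (Function('l')(Q) = Mul(Q, Mul(2, Q)) = Mul(2, Pow(Q, 2)))
I = 1670 (I = Add(20, Mul(-5, Add(-42, Mul(-1, Mul(2, Pow(12, 2)))))) = Add(20, Mul(-5, Add(-42, Mul(-1, Mul(2, 144))))) = Add(20, Mul(-5, Add(-42, Mul(-1, 288)))) = Add(20, Mul(-5, Add(-42, -288))) = Add(20, Mul(-5, -330)) = Add(20, 1650) = 1670)
Function('r')(Z) = Rational(-1, 9) (Function('r')(Z) = Mul(Rational(1, 9), Add(9, -10)) = Mul(Rational(1, 9), -1) = Rational(-1, 9))
Mul(Function('r')(I), Pow(Function('j')(-169), -1)) = Mul(Rational(-1, 9), Pow(-169, -1)) = Mul(Rational(-1, 9), Rational(-1, 169)) = Rational(1, 1521)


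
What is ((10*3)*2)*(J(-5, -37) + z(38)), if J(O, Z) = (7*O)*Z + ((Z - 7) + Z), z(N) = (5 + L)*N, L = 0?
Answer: 84240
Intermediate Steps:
z(N) = 5*N (z(N) = (5 + 0)*N = 5*N)
J(O, Z) = -7 + 2*Z + 7*O*Z (J(O, Z) = 7*O*Z + ((-7 + Z) + Z) = 7*O*Z + (-7 + 2*Z) = -7 + 2*Z + 7*O*Z)
((10*3)*2)*(J(-5, -37) + z(38)) = ((10*3)*2)*((-7 + 2*(-37) + 7*(-5)*(-37)) + 5*38) = (30*2)*((-7 - 74 + 1295) + 190) = 60*(1214 + 190) = 60*1404 = 84240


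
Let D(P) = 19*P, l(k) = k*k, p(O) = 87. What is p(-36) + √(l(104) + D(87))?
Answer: 87 + √12469 ≈ 198.66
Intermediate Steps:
l(k) = k²
p(-36) + √(l(104) + D(87)) = 87 + √(104² + 19*87) = 87 + √(10816 + 1653) = 87 + √12469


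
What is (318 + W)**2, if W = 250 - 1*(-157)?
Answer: 525625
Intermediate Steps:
W = 407 (W = 250 + 157 = 407)
(318 + W)**2 = (318 + 407)**2 = 725**2 = 525625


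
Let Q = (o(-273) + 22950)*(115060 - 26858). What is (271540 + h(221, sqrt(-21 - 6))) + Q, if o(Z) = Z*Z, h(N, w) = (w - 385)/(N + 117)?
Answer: 2906162632339/338 + 3*I*sqrt(3)/338 ≈ 8.5981e+9 + 0.015373*I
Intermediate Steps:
h(N, w) = (-385 + w)/(117 + N)
o(Z) = Z**2
Q = 8597842758 (Q = ((-273)**2 + 22950)*(115060 - 26858) = (74529 + 22950)*88202 = 97479*88202 = 8597842758)
(271540 + h(221, sqrt(-21 - 6))) + Q = (271540 + (-385 + sqrt(-21 - 6))/(117 + 221)) + 8597842758 = (271540 + (-385 + sqrt(-27))/338) + 8597842758 = (271540 + (-385 + 3*I*sqrt(3))/338) + 8597842758 = (271540 + (-385/338 + 3*I*sqrt(3)/338)) + 8597842758 = (91780135/338 + 3*I*sqrt(3)/338) + 8597842758 = 2906162632339/338 + 3*I*sqrt(3)/338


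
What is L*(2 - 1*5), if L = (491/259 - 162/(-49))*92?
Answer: -2602956/1813 ≈ -1435.7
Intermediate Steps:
L = 867652/1813 (L = (491*(1/259) - 162*(-1/49))*92 = (491/259 + 162/49)*92 = (9431/1813)*92 = 867652/1813 ≈ 478.57)
L*(2 - 1*5) = 867652*(2 - 1*5)/1813 = 867652*(2 - 5)/1813 = (867652/1813)*(-3) = -2602956/1813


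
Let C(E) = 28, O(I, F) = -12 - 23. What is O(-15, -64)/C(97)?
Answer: -5/4 ≈ -1.2500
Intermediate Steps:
O(I, F) = -35
O(-15, -64)/C(97) = -35/28 = -35*1/28 = -5/4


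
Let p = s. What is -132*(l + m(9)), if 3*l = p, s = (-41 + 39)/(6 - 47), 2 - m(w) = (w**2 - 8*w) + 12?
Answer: 102740/41 ≈ 2505.9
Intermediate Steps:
m(w) = -10 - w**2 + 8*w (m(w) = 2 - ((w**2 - 8*w) + 12) = 2 - (12 + w**2 - 8*w) = 2 + (-12 - w**2 + 8*w) = -10 - w**2 + 8*w)
s = 2/41 (s = -2/(-41) = -2*(-1/41) = 2/41 ≈ 0.048781)
p = 2/41 ≈ 0.048781
l = 2/123 (l = (1/3)*(2/41) = 2/123 ≈ 0.016260)
-132*(l + m(9)) = -132*(2/123 + (-10 - 1*9**2 + 8*9)) = -132*(2/123 + (-10 - 1*81 + 72)) = -132*(2/123 + (-10 - 81 + 72)) = -132*(2/123 - 19) = -132*(-2335/123) = 102740/41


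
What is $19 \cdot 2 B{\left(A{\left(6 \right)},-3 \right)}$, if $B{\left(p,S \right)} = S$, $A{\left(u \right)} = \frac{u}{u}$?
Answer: $-114$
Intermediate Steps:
$A{\left(u \right)} = 1$
$19 \cdot 2 B{\left(A{\left(6 \right)},-3 \right)} = 19 \cdot 2 \left(-3\right) = 38 \left(-3\right) = -114$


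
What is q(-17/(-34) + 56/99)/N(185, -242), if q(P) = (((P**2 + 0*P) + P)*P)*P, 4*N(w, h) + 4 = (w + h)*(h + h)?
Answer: 3842117779/10598832135936 ≈ 0.00036250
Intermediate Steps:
N(w, h) = -1 + h*(h + w)/2 (N(w, h) = -1 + ((w + h)*(h + h))/4 = -1 + ((h + w)*(2*h))/4 = -1 + (2*h*(h + w))/4 = -1 + h*(h + w)/2)
q(P) = P**2*(P + P**2) (q(P) = (((P**2 + 0) + P)*P)*P = ((P**2 + P)*P)*P = ((P + P**2)*P)*P = (P*(P + P**2))*P = P**2*(P + P**2))
q(-17/(-34) + 56/99)/N(185, -242) = ((-17/(-34) + 56/99)**3*(1 + (-17/(-34) + 56/99)))/(-1 + (1/2)*(-242)**2 + (1/2)*(-242)*185) = ((-17*(-1/34) + 56*(1/99))**3*(1 + (-17*(-1/34) + 56*(1/99))))/(-1 + (1/2)*58564 - 22385) = ((1/2 + 56/99)**3*(1 + (1/2 + 56/99)))/(-1 + 29282 - 22385) = ((211/198)**3*(1 + 211/198))/6896 = ((9393931/7762392)*(409/198))*(1/6896) = (3842117779/1536953616)*(1/6896) = 3842117779/10598832135936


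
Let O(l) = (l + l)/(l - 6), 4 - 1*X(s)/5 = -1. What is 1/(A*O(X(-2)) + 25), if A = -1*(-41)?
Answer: 19/2525 ≈ 0.0075248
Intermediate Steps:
X(s) = 25 (X(s) = 20 - 5*(-1) = 20 + 5 = 25)
O(l) = 2*l/(-6 + l) (O(l) = (2*l)/(-6 + l) = 2*l/(-6 + l))
A = 41
1/(A*O(X(-2)) + 25) = 1/(41*(2*25/(-6 + 25)) + 25) = 1/(41*(2*25/19) + 25) = 1/(41*(2*25*(1/19)) + 25) = 1/(41*(50/19) + 25) = 1/(2050/19 + 25) = 1/(2525/19) = 19/2525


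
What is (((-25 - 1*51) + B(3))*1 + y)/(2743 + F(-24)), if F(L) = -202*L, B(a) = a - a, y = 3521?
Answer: 3445/7591 ≈ 0.45383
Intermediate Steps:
B(a) = 0
(((-25 - 1*51) + B(3))*1 + y)/(2743 + F(-24)) = (((-25 - 1*51) + 0)*1 + 3521)/(2743 - 202*(-24)) = (((-25 - 51) + 0)*1 + 3521)/(2743 + 4848) = ((-76 + 0)*1 + 3521)/7591 = (-76*1 + 3521)*(1/7591) = (-76 + 3521)*(1/7591) = 3445*(1/7591) = 3445/7591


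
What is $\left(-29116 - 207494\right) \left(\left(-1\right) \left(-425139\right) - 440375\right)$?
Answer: $3604989960$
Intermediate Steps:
$\left(-29116 - 207494\right) \left(\left(-1\right) \left(-425139\right) - 440375\right) = - 236610 \left(425139 - 440375\right) = \left(-236610\right) \left(-15236\right) = 3604989960$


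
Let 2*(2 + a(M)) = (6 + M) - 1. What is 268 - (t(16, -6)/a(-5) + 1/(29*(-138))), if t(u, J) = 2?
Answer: 1076539/4002 ≈ 269.00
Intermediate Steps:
a(M) = ½ + M/2 (a(M) = -2 + ((6 + M) - 1)/2 = -2 + (5 + M)/2 = -2 + (5/2 + M/2) = ½ + M/2)
268 - (t(16, -6)/a(-5) + 1/(29*(-138))) = 268 - (2/(½ + (½)*(-5)) + 1/(29*(-138))) = 268 - (2/(½ - 5/2) + (1/29)*(-1/138)) = 268 - (2/(-2) - 1/4002) = 268 - (2*(-½) - 1/4002) = 268 - (-1 - 1/4002) = 268 - 1*(-4003/4002) = 268 + 4003/4002 = 1076539/4002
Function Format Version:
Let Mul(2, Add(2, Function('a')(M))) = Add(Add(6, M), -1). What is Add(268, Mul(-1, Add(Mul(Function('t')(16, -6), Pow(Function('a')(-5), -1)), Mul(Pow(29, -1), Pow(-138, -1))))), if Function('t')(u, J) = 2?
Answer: Rational(1076539, 4002) ≈ 269.00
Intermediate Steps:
Function('a')(M) = Add(Rational(1, 2), Mul(Rational(1, 2), M)) (Function('a')(M) = Add(-2, Mul(Rational(1, 2), Add(Add(6, M), -1))) = Add(-2, Mul(Rational(1, 2), Add(5, M))) = Add(-2, Add(Rational(5, 2), Mul(Rational(1, 2), M))) = Add(Rational(1, 2), Mul(Rational(1, 2), M)))
Add(268, Mul(-1, Add(Mul(Function('t')(16, -6), Pow(Function('a')(-5), -1)), Mul(Pow(29, -1), Pow(-138, -1))))) = Add(268, Mul(-1, Add(Mul(2, Pow(Add(Rational(1, 2), Mul(Rational(1, 2), -5)), -1)), Mul(Pow(29, -1), Pow(-138, -1))))) = Add(268, Mul(-1, Add(Mul(2, Pow(Add(Rational(1, 2), Rational(-5, 2)), -1)), Mul(Rational(1, 29), Rational(-1, 138))))) = Add(268, Mul(-1, Add(Mul(2, Pow(-2, -1)), Rational(-1, 4002)))) = Add(268, Mul(-1, Add(Mul(2, Rational(-1, 2)), Rational(-1, 4002)))) = Add(268, Mul(-1, Add(-1, Rational(-1, 4002)))) = Add(268, Mul(-1, Rational(-4003, 4002))) = Add(268, Rational(4003, 4002)) = Rational(1076539, 4002)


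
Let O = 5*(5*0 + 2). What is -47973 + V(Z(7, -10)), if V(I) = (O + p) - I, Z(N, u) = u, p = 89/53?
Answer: -2541420/53 ≈ -47951.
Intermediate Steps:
p = 89/53 (p = 89*(1/53) = 89/53 ≈ 1.6792)
O = 10 (O = 5*(0 + 2) = 5*2 = 10)
V(I) = 619/53 - I (V(I) = (10 + 89/53) - I = 619/53 - I)
-47973 + V(Z(7, -10)) = -47973 + (619/53 - 1*(-10)) = -47973 + (619/53 + 10) = -47973 + 1149/53 = -2541420/53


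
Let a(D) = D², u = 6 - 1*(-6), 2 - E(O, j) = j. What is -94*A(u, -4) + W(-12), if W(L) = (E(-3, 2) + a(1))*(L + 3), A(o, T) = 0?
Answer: -9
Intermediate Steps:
E(O, j) = 2 - j
u = 12 (u = 6 + 6 = 12)
W(L) = 3 + L (W(L) = ((2 - 1*2) + 1²)*(L + 3) = ((2 - 2) + 1)*(3 + L) = (0 + 1)*(3 + L) = 1*(3 + L) = 3 + L)
-94*A(u, -4) + W(-12) = -94*0 + (3 - 12) = 0 - 9 = -9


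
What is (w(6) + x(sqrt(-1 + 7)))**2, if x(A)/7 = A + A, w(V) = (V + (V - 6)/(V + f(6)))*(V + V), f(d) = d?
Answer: 6360 + 2016*sqrt(6) ≈ 11298.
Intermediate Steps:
w(V) = 2*V*(V + (-6 + V)/(6 + V)) (w(V) = (V + (V - 6)/(V + 6))*(V + V) = (V + (-6 + V)/(6 + V))*(2*V) = 2*V*(V + (-6 + V)/(6 + V)))
x(A) = 14*A (x(A) = 7*(A + A) = 7*(2*A) = 14*A)
(w(6) + x(sqrt(-1 + 7)))**2 = (2*6*(-6 + 6**2 + 7*6)/(6 + 6) + 14*sqrt(-1 + 7))**2 = (2*6*(-6 + 36 + 42)/12 + 14*sqrt(6))**2 = (2*6*(1/12)*72 + 14*sqrt(6))**2 = (72 + 14*sqrt(6))**2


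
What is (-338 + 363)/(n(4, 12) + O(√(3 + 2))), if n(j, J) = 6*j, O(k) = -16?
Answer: 25/8 ≈ 3.1250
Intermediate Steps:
(-338 + 363)/(n(4, 12) + O(√(3 + 2))) = (-338 + 363)/(6*4 - 16) = 25/(24 - 16) = 25/8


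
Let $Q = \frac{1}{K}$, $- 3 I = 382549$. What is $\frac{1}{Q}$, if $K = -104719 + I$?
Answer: $- \frac{696706}{3} \approx -2.3224 \cdot 10^{5}$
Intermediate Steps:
$I = - \frac{382549}{3}$ ($I = \left(- \frac{1}{3}\right) 382549 = - \frac{382549}{3} \approx -1.2752 \cdot 10^{5}$)
$K = - \frac{696706}{3}$ ($K = -104719 - \frac{382549}{3} = - \frac{696706}{3} \approx -2.3224 \cdot 10^{5}$)
$Q = - \frac{3}{696706}$ ($Q = \frac{1}{- \frac{696706}{3}} = - \frac{3}{696706} \approx -4.306 \cdot 10^{-6}$)
$\frac{1}{Q} = \frac{1}{- \frac{3}{696706}} = - \frac{696706}{3}$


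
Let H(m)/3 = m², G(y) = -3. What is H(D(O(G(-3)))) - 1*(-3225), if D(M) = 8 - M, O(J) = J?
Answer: 3588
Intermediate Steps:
H(m) = 3*m²
H(D(O(G(-3)))) - 1*(-3225) = 3*(8 - 1*(-3))² - 1*(-3225) = 3*(8 + 3)² + 3225 = 3*11² + 3225 = 3*121 + 3225 = 363 + 3225 = 3588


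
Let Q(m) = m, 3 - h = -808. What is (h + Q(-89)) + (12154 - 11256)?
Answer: 1620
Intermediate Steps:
h = 811 (h = 3 - 1*(-808) = 3 + 808 = 811)
(h + Q(-89)) + (12154 - 11256) = (811 - 89) + (12154 - 11256) = 722 + 898 = 1620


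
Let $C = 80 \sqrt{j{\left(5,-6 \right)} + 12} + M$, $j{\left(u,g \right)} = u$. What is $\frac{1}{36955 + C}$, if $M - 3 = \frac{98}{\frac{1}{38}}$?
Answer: $\frac{20341}{827458162} - \frac{20 \sqrt{17}}{413729081} \approx 2.4383 \cdot 10^{-5}$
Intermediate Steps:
$M = 3727$ ($M = 3 + \frac{98}{\frac{1}{38}} = 3 + 98 \frac{1}{\frac{1}{38}} = 3 + 98 \cdot 38 = 3 + 3724 = 3727$)
$C = 3727 + 80 \sqrt{17}$ ($C = 80 \sqrt{5 + 12} + 3727 = 80 \sqrt{17} + 3727 = 3727 + 80 \sqrt{17} \approx 4056.8$)
$\frac{1}{36955 + C} = \frac{1}{36955 + \left(3727 + 80 \sqrt{17}\right)} = \frac{1}{40682 + 80 \sqrt{17}}$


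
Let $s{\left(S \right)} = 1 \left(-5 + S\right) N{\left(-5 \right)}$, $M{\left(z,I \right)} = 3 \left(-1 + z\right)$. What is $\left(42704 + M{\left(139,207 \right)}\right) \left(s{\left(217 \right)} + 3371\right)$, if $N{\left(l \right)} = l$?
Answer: $99645698$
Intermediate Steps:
$M{\left(z,I \right)} = -3 + 3 z$
$s{\left(S \right)} = 25 - 5 S$ ($s{\left(S \right)} = 1 \left(-5 + S\right) \left(-5\right) = \left(-5 + S\right) \left(-5\right) = 25 - 5 S$)
$\left(42704 + M{\left(139,207 \right)}\right) \left(s{\left(217 \right)} + 3371\right) = \left(42704 + \left(-3 + 3 \cdot 139\right)\right) \left(\left(25 - 1085\right) + 3371\right) = \left(42704 + \left(-3 + 417\right)\right) \left(\left(25 - 1085\right) + 3371\right) = \left(42704 + 414\right) \left(-1060 + 3371\right) = 43118 \cdot 2311 = 99645698$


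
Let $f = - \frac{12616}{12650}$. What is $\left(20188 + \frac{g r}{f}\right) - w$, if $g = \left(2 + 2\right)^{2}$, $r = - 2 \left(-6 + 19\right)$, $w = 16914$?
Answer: $\frac{5820898}{1577} \approx 3691.1$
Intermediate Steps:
$f = - \frac{6308}{6325}$ ($f = \left(-12616\right) \frac{1}{12650} = - \frac{6308}{6325} \approx -0.99731$)
$r = -26$ ($r = \left(-2\right) 13 = -26$)
$g = 16$ ($g = 4^{2} = 16$)
$\left(20188 + \frac{g r}{f}\right) - w = \left(20188 + \frac{16 \left(-26\right)}{- \frac{6308}{6325}}\right) - 16914 = \left(20188 - - \frac{657800}{1577}\right) - 16914 = \left(20188 + \frac{657800}{1577}\right) - 16914 = \frac{32494276}{1577} - 16914 = \frac{5820898}{1577}$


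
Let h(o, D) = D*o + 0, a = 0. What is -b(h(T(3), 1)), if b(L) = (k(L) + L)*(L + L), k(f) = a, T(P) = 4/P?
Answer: -32/9 ≈ -3.5556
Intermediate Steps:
k(f) = 0
h(o, D) = D*o
b(L) = 2*L**2 (b(L) = (0 + L)*(L + L) = L*(2*L) = 2*L**2)
-b(h(T(3), 1)) = -2*(1*(4/3))**2 = -2*(4/3)**2 = -2*16/9 = -1*32/9 = -32/9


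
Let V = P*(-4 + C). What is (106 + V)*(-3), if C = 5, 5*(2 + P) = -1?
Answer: -1557/5 ≈ -311.40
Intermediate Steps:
P = -11/5 (P = -2 + (1/5)*(-1) = -2 - 1/5 = -11/5 ≈ -2.2000)
V = -11/5 (V = -11*(-4 + 5)/5 = -11/5*1 = -11/5 ≈ -2.2000)
(106 + V)*(-3) = (106 - 11/5)*(-3) = (519/5)*(-3) = -1557/5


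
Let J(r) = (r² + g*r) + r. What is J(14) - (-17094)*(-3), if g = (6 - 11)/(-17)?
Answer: -868154/17 ≈ -51068.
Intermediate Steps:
g = 5/17 (g = -5*(-1/17) = 5/17 ≈ 0.29412)
J(r) = r² + 22*r/17 (J(r) = (r² + 5*r/17) + r = r² + 22*r/17)
J(14) - (-17094)*(-3) = (1/17)*14*(22 + 17*14) - (-17094)*(-3) = (1/17)*14*(22 + 238) - 462*111 = (1/17)*14*260 - 51282 = 3640/17 - 51282 = -868154/17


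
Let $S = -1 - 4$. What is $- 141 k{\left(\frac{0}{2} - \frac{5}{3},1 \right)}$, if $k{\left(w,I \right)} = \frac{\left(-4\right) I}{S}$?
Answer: $- \frac{564}{5} \approx -112.8$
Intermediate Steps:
$S = -5$ ($S = -1 - 4 = -5$)
$k{\left(w,I \right)} = \frac{4 I}{5}$ ($k{\left(w,I \right)} = \frac{\left(-4\right) I}{-5} = - 4 I \left(- \frac{1}{5}\right) = \frac{4 I}{5}$)
$- 141 k{\left(\frac{0}{2} - \frac{5}{3},1 \right)} = - 141 \cdot \frac{4}{5} \cdot 1 = \left(-141\right) \frac{4}{5} = - \frac{564}{5}$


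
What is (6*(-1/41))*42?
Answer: -252/41 ≈ -6.1463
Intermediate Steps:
(6*(-1/41))*42 = -6/41*42 = -252/41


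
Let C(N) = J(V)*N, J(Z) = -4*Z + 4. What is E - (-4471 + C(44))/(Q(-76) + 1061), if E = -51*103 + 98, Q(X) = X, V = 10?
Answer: -1014324/197 ≈ -5148.9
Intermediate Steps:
J(Z) = 4 - 4*Z
C(N) = -36*N (C(N) = (4 - 4*10)*N = (4 - 40)*N = -36*N)
E = -5155 (E = -5253 + 98 = -5155)
E - (-4471 + C(44))/(Q(-76) + 1061) = -5155 - (-4471 - 36*44)/(-76 + 1061) = -5155 - (-4471 - 1584)/985 = -5155 - (-6055)/985 = -5155 - 1*(-1211/197) = -5155 + 1211/197 = -1014324/197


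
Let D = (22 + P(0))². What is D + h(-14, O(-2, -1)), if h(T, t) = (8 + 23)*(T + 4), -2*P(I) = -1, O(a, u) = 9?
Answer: 785/4 ≈ 196.25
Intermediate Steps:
P(I) = ½ (P(I) = -½*(-1) = ½)
h(T, t) = 124 + 31*T (h(T, t) = 31*(4 + T) = 124 + 31*T)
D = 2025/4 (D = (22 + ½)² = (45/2)² = 2025/4 ≈ 506.25)
D + h(-14, O(-2, -1)) = 2025/4 + (124 + 31*(-14)) = 2025/4 + (124 - 434) = 2025/4 - 310 = 785/4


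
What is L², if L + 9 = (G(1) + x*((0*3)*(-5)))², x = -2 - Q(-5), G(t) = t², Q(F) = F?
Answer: 64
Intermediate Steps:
x = 3 (x = -2 - 1*(-5) = -2 + 5 = 3)
L = -8 (L = -9 + (1² + 3*((0*3)*(-5)))² = -9 + (1 + 3*(0*(-5)))² = -9 + (1 + 3*0)² = -9 + (1 + 0)² = -9 + 1² = -9 + 1 = -8)
L² = (-8)² = 64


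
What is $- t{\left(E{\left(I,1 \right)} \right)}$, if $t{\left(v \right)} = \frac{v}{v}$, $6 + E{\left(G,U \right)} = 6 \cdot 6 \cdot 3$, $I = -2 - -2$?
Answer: $-1$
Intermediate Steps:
$I = 0$ ($I = -2 + 2 = 0$)
$E{\left(G,U \right)} = 102$ ($E{\left(G,U \right)} = -6 + 6 \cdot 6 \cdot 3 = -6 + 36 \cdot 3 = -6 + 108 = 102$)
$t{\left(v \right)} = 1$
$- t{\left(E{\left(I,1 \right)} \right)} = \left(-1\right) 1 = -1$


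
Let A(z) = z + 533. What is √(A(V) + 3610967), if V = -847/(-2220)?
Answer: √4449729620085/1110 ≈ 1900.4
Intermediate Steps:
V = 847/2220 (V = -847*(-1/2220) = 847/2220 ≈ 0.38153)
A(z) = 533 + z
√(A(V) + 3610967) = √((533 + 847/2220) + 3610967) = √(1184107/2220 + 3610967) = √(8017530847/2220) = √4449729620085/1110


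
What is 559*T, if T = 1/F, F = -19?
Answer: -559/19 ≈ -29.421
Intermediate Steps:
T = -1/19 (T = 1/(-19) = -1/19 ≈ -0.052632)
559*T = 559*(-1/19) = -559/19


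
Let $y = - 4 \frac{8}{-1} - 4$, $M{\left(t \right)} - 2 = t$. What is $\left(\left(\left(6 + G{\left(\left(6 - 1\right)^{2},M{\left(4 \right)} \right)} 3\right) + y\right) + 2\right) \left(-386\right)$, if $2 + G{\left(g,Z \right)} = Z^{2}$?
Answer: $-53268$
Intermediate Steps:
$M{\left(t \right)} = 2 + t$
$G{\left(g,Z \right)} = -2 + Z^{2}$
$y = 28$ ($y = - 4 \cdot 8 \left(-1\right) - 4 = \left(-4\right) \left(-8\right) - 4 = 32 - 4 = 28$)
$\left(\left(\left(6 + G{\left(\left(6 - 1\right)^{2},M{\left(4 \right)} \right)} 3\right) + y\right) + 2\right) \left(-386\right) = \left(\left(\left(6 + \left(-2 + \left(2 + 4\right)^{2}\right) 3\right) + 28\right) + 2\right) \left(-386\right) = \left(\left(\left(6 + \left(-2 + 6^{2}\right) 3\right) + 28\right) + 2\right) \left(-386\right) = \left(\left(\left(6 + \left(-2 + 36\right) 3\right) + 28\right) + 2\right) \left(-386\right) = \left(\left(\left(6 + 34 \cdot 3\right) + 28\right) + 2\right) \left(-386\right) = \left(\left(\left(6 + 102\right) + 28\right) + 2\right) \left(-386\right) = \left(\left(108 + 28\right) + 2\right) \left(-386\right) = \left(136 + 2\right) \left(-386\right) = 138 \left(-386\right) = -53268$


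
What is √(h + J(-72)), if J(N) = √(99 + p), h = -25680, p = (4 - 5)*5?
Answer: √(-25680 + √94) ≈ 160.22*I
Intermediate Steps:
p = -5 (p = -1*5 = -5)
J(N) = √94 (J(N) = √(99 - 5) = √94)
√(h + J(-72)) = √(-25680 + √94)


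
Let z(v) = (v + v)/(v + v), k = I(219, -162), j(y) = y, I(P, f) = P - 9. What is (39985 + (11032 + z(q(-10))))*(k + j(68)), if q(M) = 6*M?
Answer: 14183004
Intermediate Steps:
I(P, f) = -9 + P
k = 210 (k = -9 + 219 = 210)
z(v) = 1 (z(v) = (2*v)/((2*v)) = (2*v)*(1/(2*v)) = 1)
(39985 + (11032 + z(q(-10))))*(k + j(68)) = (39985 + (11032 + 1))*(210 + 68) = (39985 + 11033)*278 = 51018*278 = 14183004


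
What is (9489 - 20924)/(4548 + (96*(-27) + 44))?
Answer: -2287/400 ≈ -5.7175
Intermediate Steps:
(9489 - 20924)/(4548 + (96*(-27) + 44)) = -11435/(4548 + (-2592 + 44)) = -11435/(4548 - 2548) = -11435/2000 = -11435*1/2000 = -2287/400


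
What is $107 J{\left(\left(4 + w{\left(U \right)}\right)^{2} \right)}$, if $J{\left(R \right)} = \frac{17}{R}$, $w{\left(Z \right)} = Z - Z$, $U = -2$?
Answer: $\frac{1819}{16} \approx 113.69$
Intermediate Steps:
$w{\left(Z \right)} = 0$
$107 J{\left(\left(4 + w{\left(U \right)}\right)^{2} \right)} = 107 \frac{17}{\left(4 + 0\right)^{2}} = 107 \frac{17}{4^{2}} = 107 \cdot \frac{17}{16} = \frac{1819}{16}$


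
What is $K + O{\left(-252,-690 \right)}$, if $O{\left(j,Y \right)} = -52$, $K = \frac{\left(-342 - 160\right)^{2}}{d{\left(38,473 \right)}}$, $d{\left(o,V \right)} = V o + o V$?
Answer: $- \frac{404323}{8987} \approx -44.99$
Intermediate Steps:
$d{\left(o,V \right)} = 2 V o$ ($d{\left(o,V \right)} = V o + V o = 2 V o$)
$K = \frac{63001}{8987}$ ($K = \frac{\left(-342 - 160\right)^{2}}{2 \cdot 473 \cdot 38} = \frac{\left(-502\right)^{2}}{35948} = 252004 \cdot \frac{1}{35948} = \frac{63001}{8987} \approx 7.0102$)
$K + O{\left(-252,-690 \right)} = \frac{63001}{8987} - 52 = - \frac{404323}{8987}$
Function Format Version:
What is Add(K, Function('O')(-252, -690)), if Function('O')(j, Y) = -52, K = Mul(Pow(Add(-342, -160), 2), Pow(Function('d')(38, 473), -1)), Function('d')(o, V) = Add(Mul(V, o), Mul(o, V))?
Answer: Rational(-404323, 8987) ≈ -44.990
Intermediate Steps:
Function('d')(o, V) = Mul(2, V, o) (Function('d')(o, V) = Add(Mul(V, o), Mul(V, o)) = Mul(2, V, o))
K = Rational(63001, 8987) (K = Mul(Pow(Add(-342, -160), 2), Pow(Mul(2, 473, 38), -1)) = Mul(Pow(-502, 2), Pow(35948, -1)) = Mul(252004, Rational(1, 35948)) = Rational(63001, 8987) ≈ 7.0102)
Add(K, Function('O')(-252, -690)) = Add(Rational(63001, 8987), -52) = Rational(-404323, 8987)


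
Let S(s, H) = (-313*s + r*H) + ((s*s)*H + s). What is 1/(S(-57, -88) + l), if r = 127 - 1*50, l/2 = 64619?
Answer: -1/145666 ≈ -6.8650e-6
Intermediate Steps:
l = 129238 (l = 2*64619 = 129238)
r = 77 (r = 127 - 50 = 77)
S(s, H) = -312*s + 77*H + H*s² (S(s, H) = (-313*s + 77*H) + ((s*s)*H + s) = (-313*s + 77*H) + (s²*H + s) = (-313*s + 77*H) + (H*s² + s) = (-313*s + 77*H) + (s + H*s²) = -312*s + 77*H + H*s²)
1/(S(-57, -88) + l) = 1/((-312*(-57) + 77*(-88) - 88*(-57)²) + 129238) = 1/((17784 - 6776 - 88*3249) + 129238) = 1/((17784 - 6776 - 285912) + 129238) = 1/(-274904 + 129238) = 1/(-145666) = -1/145666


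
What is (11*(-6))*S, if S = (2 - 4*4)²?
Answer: -12936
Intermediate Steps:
S = 196 (S = (2 - 16)² = (-14)² = 196)
(11*(-6))*S = (11*(-6))*196 = -66*196 = -12936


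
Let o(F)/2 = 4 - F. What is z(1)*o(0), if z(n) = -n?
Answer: -8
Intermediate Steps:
o(F) = 8 - 2*F (o(F) = 2*(4 - F) = 8 - 2*F)
z(1)*o(0) = (-1*1)*(8 - 2*0) = -(8 + 0) = -1*8 = -8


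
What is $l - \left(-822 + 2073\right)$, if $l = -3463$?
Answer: $-4714$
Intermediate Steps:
$l - \left(-822 + 2073\right) = -3463 - \left(-822 + 2073\right) = -3463 - 1251 = -4714$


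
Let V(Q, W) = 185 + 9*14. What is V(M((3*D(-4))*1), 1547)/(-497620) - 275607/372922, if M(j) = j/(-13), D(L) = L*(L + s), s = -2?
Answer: -68631767041/92786722820 ≈ -0.73967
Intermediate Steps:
D(L) = L*(-2 + L) (D(L) = L*(L - 2) = L*(-2 + L))
M(j) = -j/13 (M(j) = j*(-1/13) = -j/13)
V(Q, W) = 311 (V(Q, W) = 185 + 126 = 311)
V(M((3*D(-4))*1), 1547)/(-497620) - 275607/372922 = 311/(-497620) - 275607/372922 = 311*(-1/497620) - 275607*1/372922 = -311/497620 - 275607/372922 = -68631767041/92786722820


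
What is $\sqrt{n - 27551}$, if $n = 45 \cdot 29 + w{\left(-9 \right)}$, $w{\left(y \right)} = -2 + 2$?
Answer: $i \sqrt{26246} \approx 162.01 i$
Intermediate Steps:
$w{\left(y \right)} = 0$
$n = 1305$ ($n = 45 \cdot 29 + 0 = 1305 + 0 = 1305$)
$\sqrt{n - 27551} = \sqrt{1305 - 27551} = \sqrt{-26246} = i \sqrt{26246}$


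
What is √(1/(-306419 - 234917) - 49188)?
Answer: I*√3603570244361446/270668 ≈ 221.78*I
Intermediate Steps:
√(1/(-306419 - 234917) - 49188) = √(1/(-541336) - 49188) = √(-1/541336 - 49188) = √(-26627235169/541336) = I*√3603570244361446/270668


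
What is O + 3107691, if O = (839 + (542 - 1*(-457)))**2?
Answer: 6485935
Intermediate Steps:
O = 3378244 (O = (839 + (542 + 457))**2 = (839 + 999)**2 = 1838**2 = 3378244)
O + 3107691 = 3378244 + 3107691 = 6485935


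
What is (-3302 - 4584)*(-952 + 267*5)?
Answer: -3020338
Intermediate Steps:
(-3302 - 4584)*(-952 + 267*5) = -7886*(-952 + 1335) = -7886*383 = -3020338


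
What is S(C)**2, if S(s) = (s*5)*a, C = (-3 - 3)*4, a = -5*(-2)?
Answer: 1440000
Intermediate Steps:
a = 10
C = -24 (C = -6*4 = -24)
S(s) = 50*s (S(s) = (s*5)*10 = (5*s)*10 = 50*s)
S(C)**2 = (50*(-24))**2 = (-1200)**2 = 1440000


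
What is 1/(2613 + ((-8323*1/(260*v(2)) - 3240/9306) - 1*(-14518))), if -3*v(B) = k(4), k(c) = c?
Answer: 537680/9223717853 ≈ 5.8293e-5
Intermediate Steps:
v(B) = -4/3 (v(B) = -⅓*4 = -4/3)
1/(2613 + ((-8323*1/(260*v(2)) - 3240/9306) - 1*(-14518))) = 1/(2613 + ((-8323/(260*(-4/3)) - 3240/9306) - 1*(-14518))) = 1/(2613 + ((-8323/(-1040/3) - 3240*1/9306) + 14518)) = 1/(2613 + ((-8323*(-3/1040) - 180/517) + 14518)) = 1/(2613 + ((24969/1040 - 180/517) + 14518)) = 1/(2613 + (12721773/537680 + 14518)) = 1/(2613 + 7818760013/537680) = 1/(9223717853/537680) = 537680/9223717853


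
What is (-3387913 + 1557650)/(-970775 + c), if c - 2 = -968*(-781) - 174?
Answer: 1830263/214939 ≈ 8.5153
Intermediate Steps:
c = 755836 (c = 2 + (-968*(-781) - 174) = 2 + (756008 - 174) = 2 + 755834 = 755836)
(-3387913 + 1557650)/(-970775 + c) = (-3387913 + 1557650)/(-970775 + 755836) = -1830263/(-214939) = -1830263*(-1/214939) = 1830263/214939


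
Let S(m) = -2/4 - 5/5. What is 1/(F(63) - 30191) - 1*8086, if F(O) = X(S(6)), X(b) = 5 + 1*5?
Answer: -244043567/30181 ≈ -8086.0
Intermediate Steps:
S(m) = -3/2 (S(m) = -2*¼ - 5*⅕ = -½ - 1 = -3/2)
X(b) = 10 (X(b) = 5 + 5 = 10)
F(O) = 10
1/(F(63) - 30191) - 1*8086 = 1/(10 - 30191) - 1*8086 = 1/(-30181) - 8086 = -1/30181 - 8086 = -244043567/30181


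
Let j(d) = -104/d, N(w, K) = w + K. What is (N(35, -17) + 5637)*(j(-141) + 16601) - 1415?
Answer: 4412426320/47 ≈ 9.3881e+7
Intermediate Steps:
N(w, K) = K + w
(N(35, -17) + 5637)*(j(-141) + 16601) - 1415 = ((-17 + 35) + 5637)*(-104/(-141) + 16601) - 1415 = (18 + 5637)*(-104*(-1/141) + 16601) - 1415 = 5655*(104/141 + 16601) - 1415 = 5655*(2340845/141) - 1415 = 4412492825/47 - 1415 = 4412426320/47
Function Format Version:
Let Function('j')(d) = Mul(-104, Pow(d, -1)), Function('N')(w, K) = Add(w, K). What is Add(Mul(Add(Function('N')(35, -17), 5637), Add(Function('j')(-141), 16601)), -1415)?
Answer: Rational(4412426320, 47) ≈ 9.3881e+7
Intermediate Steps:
Function('N')(w, K) = Add(K, w)
Add(Mul(Add(Function('N')(35, -17), 5637), Add(Function('j')(-141), 16601)), -1415) = Add(Mul(Add(Add(-17, 35), 5637), Add(Mul(-104, Pow(-141, -1)), 16601)), -1415) = Add(Mul(Add(18, 5637), Add(Mul(-104, Rational(-1, 141)), 16601)), -1415) = Add(Mul(5655, Add(Rational(104, 141), 16601)), -1415) = Add(Mul(5655, Rational(2340845, 141)), -1415) = Add(Rational(4412492825, 47), -1415) = Rational(4412426320, 47)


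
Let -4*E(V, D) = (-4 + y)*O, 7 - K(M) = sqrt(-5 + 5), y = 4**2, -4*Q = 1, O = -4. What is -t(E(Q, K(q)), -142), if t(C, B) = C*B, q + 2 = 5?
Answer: 1704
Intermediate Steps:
q = 3 (q = -2 + 5 = 3)
Q = -1/4 (Q = -1/4*1 = -1/4 ≈ -0.25000)
y = 16
K(M) = 7 (K(M) = 7 - sqrt(-5 + 5) = 7 - sqrt(0) = 7 - 1*0 = 7 + 0 = 7)
E(V, D) = 12 (E(V, D) = -(-4 + 16)*(-4)/4 = -3*(-4) = -1/4*(-48) = 12)
t(C, B) = B*C
-t(E(Q, K(q)), -142) = -(-142)*12 = -1*(-1704) = 1704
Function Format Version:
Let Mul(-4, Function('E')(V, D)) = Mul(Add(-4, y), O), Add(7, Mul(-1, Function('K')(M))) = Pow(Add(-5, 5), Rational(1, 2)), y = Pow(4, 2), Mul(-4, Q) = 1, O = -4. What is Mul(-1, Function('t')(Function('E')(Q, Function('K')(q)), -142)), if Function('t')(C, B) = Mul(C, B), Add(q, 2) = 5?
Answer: 1704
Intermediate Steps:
q = 3 (q = Add(-2, 5) = 3)
Q = Rational(-1, 4) (Q = Mul(Rational(-1, 4), 1) = Rational(-1, 4) ≈ -0.25000)
y = 16
Function('K')(M) = 7 (Function('K')(M) = Add(7, Mul(-1, Pow(Add(-5, 5), Rational(1, 2)))) = Add(7, Mul(-1, Pow(0, Rational(1, 2)))) = Add(7, Mul(-1, 0)) = Add(7, 0) = 7)
Function('E')(V, D) = 12 (Function('E')(V, D) = Mul(Rational(-1, 4), Mul(Add(-4, 16), -4)) = Mul(Rational(-1, 4), Mul(12, -4)) = Mul(Rational(-1, 4), -48) = 12)
Function('t')(C, B) = Mul(B, C)
Mul(-1, Function('t')(Function('E')(Q, Function('K')(q)), -142)) = Mul(-1, Mul(-142, 12)) = Mul(-1, -1704) = 1704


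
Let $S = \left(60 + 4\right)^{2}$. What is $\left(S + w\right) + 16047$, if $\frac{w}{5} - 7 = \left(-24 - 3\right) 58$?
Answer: $12348$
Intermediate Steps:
$S = 4096$ ($S = 64^{2} = 4096$)
$w = -7795$ ($w = 35 + 5 \left(-24 - 3\right) 58 = 35 + 5 \left(\left(-27\right) 58\right) = 35 + 5 \left(-1566\right) = 35 - 7830 = -7795$)
$\left(S + w\right) + 16047 = \left(4096 - 7795\right) + 16047 = -3699 + 16047 = 12348$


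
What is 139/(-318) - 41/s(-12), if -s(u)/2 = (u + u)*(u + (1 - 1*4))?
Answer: -14507/38160 ≈ -0.38016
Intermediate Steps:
s(u) = -4*u*(-3 + u) (s(u) = -2*(u + u)*(u + (1 - 1*4)) = -2*2*u*(u + (1 - 4)) = -2*2*u*(u - 3) = -2*2*u*(-3 + u) = -4*u*(-3 + u))
139/(-318) - 41/s(-12) = 139/(-318) - 41*(-1/(48*(3 - 1*(-12)))) = 139*(-1/318) - 41*(-1/(48*(3 + 12))) = -139/318 - 41/(4*(-12)*15) = -139/318 - 41/(-720) = -139/318 - 41*(-1/720) = -139/318 + 41/720 = -14507/38160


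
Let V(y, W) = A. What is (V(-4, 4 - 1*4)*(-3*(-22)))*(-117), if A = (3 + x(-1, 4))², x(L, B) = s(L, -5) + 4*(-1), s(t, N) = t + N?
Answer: -378378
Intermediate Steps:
s(t, N) = N + t
x(L, B) = -9 + L (x(L, B) = (-5 + L) + 4*(-1) = (-5 + L) - 4 = -9 + L)
A = 49 (A = (3 + (-9 - 1))² = (3 - 10)² = (-7)² = 49)
V(y, W) = 49
(V(-4, 4 - 1*4)*(-3*(-22)))*(-117) = (49*(-3*(-22)))*(-117) = (49*66)*(-117) = 3234*(-117) = -378378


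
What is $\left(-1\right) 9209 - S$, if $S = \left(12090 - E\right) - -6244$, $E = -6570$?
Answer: $-34113$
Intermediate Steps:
$S = 24904$ ($S = \left(12090 - -6570\right) - -6244 = \left(12090 + 6570\right) + 6244 = 18660 + 6244 = 24904$)
$\left(-1\right) 9209 - S = \left(-1\right) 9209 - 24904 = -9209 - 24904 = -34113$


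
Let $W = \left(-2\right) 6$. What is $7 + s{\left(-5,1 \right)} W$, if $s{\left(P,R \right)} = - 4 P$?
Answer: $-233$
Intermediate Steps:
$W = -12$
$7 + s{\left(-5,1 \right)} W = 7 + \left(-4\right) \left(-5\right) \left(-12\right) = 7 + 20 \left(-12\right) = 7 - 240 = -233$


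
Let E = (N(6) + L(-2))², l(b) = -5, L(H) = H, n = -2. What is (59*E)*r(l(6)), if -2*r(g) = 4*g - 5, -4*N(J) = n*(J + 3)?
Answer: 36875/8 ≈ 4609.4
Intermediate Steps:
N(J) = 3/2 + J/2 (N(J) = -(-1)*(J + 3)/2 = -(-1)*(3 + J)/2 = -(-6 - 2*J)/4 = 3/2 + J/2)
r(g) = 5/2 - 2*g (r(g) = -(4*g - 5)/2 = -(-5 + 4*g)/2 = 5/2 - 2*g)
E = 25/4 (E = ((3/2 + (½)*6) - 2)² = ((3/2 + 3) - 2)² = (9/2 - 2)² = (5/2)² = 25/4 ≈ 6.2500)
(59*E)*r(l(6)) = (59*(25/4))*(5/2 - 2*(-5)) = 1475*(5/2 + 10)/4 = (1475/4)*(25/2) = 36875/8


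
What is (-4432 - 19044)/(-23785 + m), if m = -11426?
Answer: 23476/35211 ≈ 0.66672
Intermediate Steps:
(-4432 - 19044)/(-23785 + m) = (-4432 - 19044)/(-23785 - 11426) = -23476/(-35211) = -23476*(-1/35211) = 23476/35211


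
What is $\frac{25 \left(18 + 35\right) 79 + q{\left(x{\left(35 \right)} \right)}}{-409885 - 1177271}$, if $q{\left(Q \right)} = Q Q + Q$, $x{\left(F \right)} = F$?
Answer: $- \frac{105935}{1587156} \approx -0.066745$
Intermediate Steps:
$q{\left(Q \right)} = Q + Q^{2}$ ($q{\left(Q \right)} = Q^{2} + Q = Q + Q^{2}$)
$\frac{25 \left(18 + 35\right) 79 + q{\left(x{\left(35 \right)} \right)}}{-409885 - 1177271} = \frac{25 \left(18 + 35\right) 79 + 35 \left(1 + 35\right)}{-409885 - 1177271} = \frac{25 \cdot 53 \cdot 79 + 35 \cdot 36}{-1587156} = \left(1325 \cdot 79 + 1260\right) \left(- \frac{1}{1587156}\right) = \left(104675 + 1260\right) \left(- \frac{1}{1587156}\right) = 105935 \left(- \frac{1}{1587156}\right) = - \frac{105935}{1587156}$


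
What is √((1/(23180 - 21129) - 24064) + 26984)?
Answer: √12283276971/2051 ≈ 54.037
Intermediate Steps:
√((1/(23180 - 21129) - 24064) + 26984) = √((1/2051 - 24064) + 26984) = √(-49355263/2051 + 26984) = √(5988921/2051) = √12283276971/2051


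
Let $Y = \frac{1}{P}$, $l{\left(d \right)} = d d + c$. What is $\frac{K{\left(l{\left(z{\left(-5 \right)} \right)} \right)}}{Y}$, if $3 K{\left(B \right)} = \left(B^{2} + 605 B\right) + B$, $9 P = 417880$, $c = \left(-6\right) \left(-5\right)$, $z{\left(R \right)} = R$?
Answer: $\frac{15192027400}{27} \approx 5.6267 \cdot 10^{8}$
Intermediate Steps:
$c = 30$
$P = \frac{417880}{9}$ ($P = \frac{1}{9} \cdot 417880 = \frac{417880}{9} \approx 46431.0$)
$l{\left(d \right)} = 30 + d^{2}$ ($l{\left(d \right)} = d d + 30 = d^{2} + 30 = 30 + d^{2}$)
$Y = \frac{9}{417880}$ ($Y = \frac{1}{\frac{417880}{9}} = \frac{9}{417880} \approx 2.1537 \cdot 10^{-5}$)
$K{\left(B \right)} = 202 B + \frac{B^{2}}{3}$ ($K{\left(B \right)} = \frac{\left(B^{2} + 605 B\right) + B}{3} = \frac{B^{2} + 606 B}{3} = 202 B + \frac{B^{2}}{3}$)
$\frac{K{\left(l{\left(z{\left(-5 \right)} \right)} \right)}}{Y} = \frac{\frac{1}{3} \left(30 + \left(-5\right)^{2}\right) \left(606 + \left(30 + \left(-5\right)^{2}\right)\right)}{\frac{9}{417880}} = \frac{\left(30 + 25\right) \left(606 + \left(30 + 25\right)\right)}{3} \cdot \frac{417880}{9} = \frac{1}{3} \cdot 55 \left(606 + 55\right) \frac{417880}{9} = \frac{1}{3} \cdot 55 \cdot 661 \cdot \frac{417880}{9} = \frac{36355}{3} \cdot \frac{417880}{9} = \frac{15192027400}{27}$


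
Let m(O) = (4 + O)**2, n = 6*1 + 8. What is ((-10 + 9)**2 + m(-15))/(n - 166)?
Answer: -61/76 ≈ -0.80263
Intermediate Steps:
n = 14 (n = 6 + 8 = 14)
((-10 + 9)**2 + m(-15))/(n - 166) = ((-10 + 9)**2 + (4 - 15)**2)/(14 - 166) = ((-1)**2 + (-11)**2)/(-152) = (1 + 121)*(-1/152) = 122*(-1/152) = -61/76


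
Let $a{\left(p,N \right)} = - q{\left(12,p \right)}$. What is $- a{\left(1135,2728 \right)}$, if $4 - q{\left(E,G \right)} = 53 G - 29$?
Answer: $-60122$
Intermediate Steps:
$q{\left(E,G \right)} = 33 - 53 G$ ($q{\left(E,G \right)} = 4 - \left(53 G - 29\right) = 4 - \left(-29 + 53 G\right) = 33 - 53 G$)
$a{\left(p,N \right)} = -33 + 53 p$ ($a{\left(p,N \right)} = - (33 - 53 p) = -33 + 53 p$)
$- a{\left(1135,2728 \right)} = - (-33 + 53 \cdot 1135) = - (-33 + 60155) = \left(-1\right) 60122 = -60122$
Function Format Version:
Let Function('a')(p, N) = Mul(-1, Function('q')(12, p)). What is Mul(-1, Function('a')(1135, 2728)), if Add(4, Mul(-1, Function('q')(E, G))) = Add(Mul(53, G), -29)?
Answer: -60122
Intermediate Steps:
Function('q')(E, G) = Add(33, Mul(-53, G)) (Function('q')(E, G) = Add(4, Mul(-1, Add(Mul(53, G), -29))) = Add(4, Mul(-1, Add(-29, Mul(53, G)))) = Add(4, Add(29, Mul(-53, G))) = Add(33, Mul(-53, G)))
Function('a')(p, N) = Add(-33, Mul(53, p)) (Function('a')(p, N) = Mul(-1, Add(33, Mul(-53, p))) = Add(-33, Mul(53, p)))
Mul(-1, Function('a')(1135, 2728)) = Mul(-1, Add(-33, Mul(53, 1135))) = Mul(-1, Add(-33, 60155)) = Mul(-1, 60122) = -60122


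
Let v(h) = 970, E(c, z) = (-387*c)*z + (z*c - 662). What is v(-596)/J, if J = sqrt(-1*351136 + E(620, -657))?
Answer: 485*sqrt(156881442)/78440721 ≈ 0.077444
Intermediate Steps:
E(c, z) = -662 - 386*c*z (E(c, z) = -387*c*z + (c*z - 662) = -387*c*z + (-662 + c*z) = -662 - 386*c*z)
J = sqrt(156881442) (J = sqrt(-1*351136 + (-662 - 386*620*(-657))) = sqrt(-351136 + (-662 + 157233240)) = sqrt(-351136 + 157232578) = sqrt(156881442) ≈ 12525.)
v(-596)/J = 970/(sqrt(156881442)) = 970*(sqrt(156881442)/156881442) = 485*sqrt(156881442)/78440721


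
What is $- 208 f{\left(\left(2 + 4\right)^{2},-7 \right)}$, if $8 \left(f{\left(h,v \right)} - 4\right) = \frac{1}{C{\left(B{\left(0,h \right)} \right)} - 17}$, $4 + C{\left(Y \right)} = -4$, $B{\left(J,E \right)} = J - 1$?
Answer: $- \frac{20774}{25} \approx -830.96$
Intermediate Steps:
$B{\left(J,E \right)} = -1 + J$ ($B{\left(J,E \right)} = J - 1 = -1 + J$)
$C{\left(Y \right)} = -8$ ($C{\left(Y \right)} = -4 - 4 = -8$)
$f{\left(h,v \right)} = \frac{799}{200}$ ($f{\left(h,v \right)} = 4 + \frac{1}{8 \left(-8 - 17\right)} = 4 + \frac{1}{8 \left(-25\right)} = 4 + \frac{1}{8} \left(- \frac{1}{25}\right) = 4 - \frac{1}{200} = \frac{799}{200}$)
$- 208 f{\left(\left(2 + 4\right)^{2},-7 \right)} = \left(-208\right) \frac{799}{200} = - \frac{20774}{25}$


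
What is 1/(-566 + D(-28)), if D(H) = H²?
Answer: 1/218 ≈ 0.0045872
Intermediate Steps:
1/(-566 + D(-28)) = 1/(-566 + (-28)²) = 1/(-566 + 784) = 1/218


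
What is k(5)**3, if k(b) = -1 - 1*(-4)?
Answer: 27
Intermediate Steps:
k(b) = 3 (k(b) = -1 + 4 = 3)
k(5)**3 = 3**3 = 27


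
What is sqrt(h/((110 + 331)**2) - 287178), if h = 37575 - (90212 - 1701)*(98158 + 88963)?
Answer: I*sqrt(72412893874)/441 ≈ 610.2*I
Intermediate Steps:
h = -16562229256 (h = 37575 - 88511*187121 = 37575 - 1*16562266831 = 37575 - 16562266831 = -16562229256)
sqrt(h/((110 + 331)**2) - 287178) = sqrt(-16562229256/(110 + 331)**2 - 287178) = sqrt(-16562229256/(441**2) - 287178) = sqrt(-16562229256/194481 - 287178) = sqrt(-72412893874/194481) = I*sqrt(72412893874)/441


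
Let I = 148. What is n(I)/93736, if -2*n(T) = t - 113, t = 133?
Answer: -5/46868 ≈ -0.00010668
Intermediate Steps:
n(T) = -10 (n(T) = -(133 - 113)/2 = -½*20 = -10)
n(I)/93736 = -10/93736 = -10*1/93736 = -5/46868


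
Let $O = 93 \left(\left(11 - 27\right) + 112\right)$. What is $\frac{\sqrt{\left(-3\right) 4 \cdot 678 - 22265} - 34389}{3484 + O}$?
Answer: $- \frac{34389}{12412} + \frac{i \sqrt{30401}}{12412} \approx -2.7706 + 0.014048 i$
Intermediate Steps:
$O = 8928$ ($O = 93 \left(-16 + 112\right) = 93 \cdot 96 = 8928$)
$\frac{\sqrt{\left(-3\right) 4 \cdot 678 - 22265} - 34389}{3484 + O} = \frac{\sqrt{\left(-3\right) 4 \cdot 678 - 22265} - 34389}{3484 + 8928} = \frac{\sqrt{\left(-12\right) 678 - 22265} - 34389}{12412} = \left(\sqrt{-8136 - 22265} - 34389\right) \frac{1}{12412} = \left(\sqrt{-30401} - 34389\right) \frac{1}{12412} = \left(i \sqrt{30401} - 34389\right) \frac{1}{12412} = \left(-34389 + i \sqrt{30401}\right) \frac{1}{12412} = - \frac{34389}{12412} + \frac{i \sqrt{30401}}{12412}$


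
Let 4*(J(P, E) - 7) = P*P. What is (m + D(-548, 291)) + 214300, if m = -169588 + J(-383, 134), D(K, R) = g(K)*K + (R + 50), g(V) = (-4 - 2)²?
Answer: 248017/4 ≈ 62004.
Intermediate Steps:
g(V) = 36 (g(V) = (-6)² = 36)
J(P, E) = 7 + P²/4 (J(P, E) = 7 + (P*P)/4 = 7 + P²/4)
D(K, R) = 50 + R + 36*K (D(K, R) = 36*K + (R + 50) = 36*K + (50 + R) = 50 + R + 36*K)
m = -531635/4 (m = -169588 + (7 + (¼)*(-383)²) = -169588 + (7 + (¼)*146689) = -169588 + (7 + 146689/4) = -169588 + 146717/4 = -531635/4 ≈ -1.3291e+5)
(m + D(-548, 291)) + 214300 = (-531635/4 + (50 + 291 + 36*(-548))) + 214300 = (-531635/4 + (50 + 291 - 19728)) + 214300 = (-531635/4 - 19387) + 214300 = -609183/4 + 214300 = 248017/4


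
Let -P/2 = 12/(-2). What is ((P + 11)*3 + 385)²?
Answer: 206116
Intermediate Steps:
P = 12 (P = -24/(-2) = -24*(-1)/2 = -2*(-6) = 12)
((P + 11)*3 + 385)² = ((12 + 11)*3 + 385)² = (23*3 + 385)² = (69 + 385)² = 454² = 206116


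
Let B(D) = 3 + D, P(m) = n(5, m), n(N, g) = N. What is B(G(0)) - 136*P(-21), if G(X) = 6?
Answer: -671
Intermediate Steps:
P(m) = 5
B(G(0)) - 136*P(-21) = (3 + 6) - 136*5 = 9 - 680 = -671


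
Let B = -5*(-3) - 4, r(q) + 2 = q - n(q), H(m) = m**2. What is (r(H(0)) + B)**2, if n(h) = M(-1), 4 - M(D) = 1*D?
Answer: 16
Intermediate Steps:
M(D) = 4 - D
n(h) = 5 (n(h) = 4 - 1*(-1) = 4 + 1 = 5)
r(q) = -7 + q (r(q) = -2 + (q - 1*5) = -2 + (q - 5) = -2 + (-5 + q) = -7 + q)
B = 11 (B = 15 - 4 = 11)
(r(H(0)) + B)**2 = ((-7 + 0**2) + 11)**2 = ((-7 + 0) + 11)**2 = (-7 + 11)**2 = 4**2 = 16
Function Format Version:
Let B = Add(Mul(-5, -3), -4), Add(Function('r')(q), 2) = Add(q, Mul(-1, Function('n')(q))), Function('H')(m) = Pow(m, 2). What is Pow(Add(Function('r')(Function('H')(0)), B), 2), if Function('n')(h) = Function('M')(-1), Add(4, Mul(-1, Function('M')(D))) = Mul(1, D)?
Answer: 16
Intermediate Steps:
Function('M')(D) = Add(4, Mul(-1, D)) (Function('M')(D) = Add(4, Mul(-1, Mul(1, D))) = Add(4, Mul(-1, D)))
Function('n')(h) = 5 (Function('n')(h) = Add(4, Mul(-1, -1)) = Add(4, 1) = 5)
Function('r')(q) = Add(-7, q) (Function('r')(q) = Add(-2, Add(q, Mul(-1, 5))) = Add(-2, Add(q, -5)) = Add(-2, Add(-5, q)) = Add(-7, q))
B = 11 (B = Add(15, -4) = 11)
Pow(Add(Function('r')(Function('H')(0)), B), 2) = Pow(Add(Add(-7, Pow(0, 2)), 11), 2) = Pow(Add(Add(-7, 0), 11), 2) = Pow(Add(-7, 11), 2) = Pow(4, 2) = 16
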